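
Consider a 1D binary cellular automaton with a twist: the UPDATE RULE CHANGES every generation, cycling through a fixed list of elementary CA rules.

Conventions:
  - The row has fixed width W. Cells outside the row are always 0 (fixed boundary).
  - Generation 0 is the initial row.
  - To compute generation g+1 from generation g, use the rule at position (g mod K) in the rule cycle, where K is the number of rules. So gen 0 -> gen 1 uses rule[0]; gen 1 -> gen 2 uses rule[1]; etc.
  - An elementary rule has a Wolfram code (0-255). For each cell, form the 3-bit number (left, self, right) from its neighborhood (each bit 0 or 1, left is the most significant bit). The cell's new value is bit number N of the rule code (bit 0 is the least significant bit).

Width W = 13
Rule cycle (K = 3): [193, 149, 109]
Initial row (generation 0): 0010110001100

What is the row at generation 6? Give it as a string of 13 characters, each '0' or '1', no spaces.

Gen 0: 0010110001100
Gen 1 (rule 193): 1000010100101
Gen 2 (rule 149): 1111010110101
Gen 3 (rule 109): 1001111111111
Gen 4 (rule 193): 0000111111111
Gen 5 (rule 149): 1110011111110
Gen 6 (rule 109): 1010010000010

Answer: 1010010000010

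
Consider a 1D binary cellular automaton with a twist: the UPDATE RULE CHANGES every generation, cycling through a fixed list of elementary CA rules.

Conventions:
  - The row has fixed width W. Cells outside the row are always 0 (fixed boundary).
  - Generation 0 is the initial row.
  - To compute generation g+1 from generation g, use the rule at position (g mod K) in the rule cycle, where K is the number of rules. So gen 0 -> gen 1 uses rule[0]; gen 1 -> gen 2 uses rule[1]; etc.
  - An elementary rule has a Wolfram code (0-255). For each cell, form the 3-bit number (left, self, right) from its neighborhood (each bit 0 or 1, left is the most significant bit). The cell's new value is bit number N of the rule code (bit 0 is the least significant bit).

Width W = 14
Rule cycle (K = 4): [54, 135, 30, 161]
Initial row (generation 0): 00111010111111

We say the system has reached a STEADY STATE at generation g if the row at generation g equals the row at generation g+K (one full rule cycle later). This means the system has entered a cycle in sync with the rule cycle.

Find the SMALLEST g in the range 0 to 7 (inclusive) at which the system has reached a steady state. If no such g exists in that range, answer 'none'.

Answer: none

Derivation:
Gen 0: 00111010111111
Gen 1 (rule 54): 01000111000000
Gen 2 (rule 135): 11011010011111
Gen 3 (rule 30): 10010011110000
Gen 4 (rule 161): 00000001100111
Gen 5 (rule 54): 00000010011000
Gen 6 (rule 135): 11111110100011
Gen 7 (rule 30): 10000000110110
Gen 8 (rule 161): 00111110001000
Gen 9 (rule 54): 01000001011100
Gen 10 (rule 135): 11011111001001
Gen 11 (rule 30): 10010000111111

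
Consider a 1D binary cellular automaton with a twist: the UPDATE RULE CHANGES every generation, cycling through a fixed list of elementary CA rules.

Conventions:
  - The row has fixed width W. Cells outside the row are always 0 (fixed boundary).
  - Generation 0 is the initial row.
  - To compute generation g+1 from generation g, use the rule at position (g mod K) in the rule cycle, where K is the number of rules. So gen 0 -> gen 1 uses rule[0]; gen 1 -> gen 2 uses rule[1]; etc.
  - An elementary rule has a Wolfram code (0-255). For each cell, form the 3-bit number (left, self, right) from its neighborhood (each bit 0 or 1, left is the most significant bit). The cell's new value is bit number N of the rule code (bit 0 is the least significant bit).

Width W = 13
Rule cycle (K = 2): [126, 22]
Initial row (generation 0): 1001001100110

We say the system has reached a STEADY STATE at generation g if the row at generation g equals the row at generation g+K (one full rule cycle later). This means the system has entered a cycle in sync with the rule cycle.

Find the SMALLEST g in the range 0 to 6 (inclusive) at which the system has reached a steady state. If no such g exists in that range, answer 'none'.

Gen 0: 1001001100110
Gen 1 (rule 126): 1111111111111
Gen 2 (rule 22): 0000000000000
Gen 3 (rule 126): 0000000000000
Gen 4 (rule 22): 0000000000000
Gen 5 (rule 126): 0000000000000
Gen 6 (rule 22): 0000000000000
Gen 7 (rule 126): 0000000000000
Gen 8 (rule 22): 0000000000000

Answer: 2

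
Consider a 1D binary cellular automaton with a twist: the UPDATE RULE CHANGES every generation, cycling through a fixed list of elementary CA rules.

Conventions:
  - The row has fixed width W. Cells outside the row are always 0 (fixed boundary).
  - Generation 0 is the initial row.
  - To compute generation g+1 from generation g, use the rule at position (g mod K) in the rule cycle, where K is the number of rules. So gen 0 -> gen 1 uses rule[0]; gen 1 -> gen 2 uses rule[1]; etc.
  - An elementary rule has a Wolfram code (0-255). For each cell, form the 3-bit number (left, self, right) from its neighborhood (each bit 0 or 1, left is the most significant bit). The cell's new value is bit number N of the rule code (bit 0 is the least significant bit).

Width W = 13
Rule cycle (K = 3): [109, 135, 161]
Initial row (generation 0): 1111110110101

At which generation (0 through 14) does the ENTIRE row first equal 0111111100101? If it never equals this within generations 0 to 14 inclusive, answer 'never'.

Gen 0: 1111110110101
Gen 1 (rule 109): 1000011111111
Gen 2 (rule 135): 1011101111110
Gen 3 (rule 161): 0101010111100
Gen 4 (rule 109): 0111111100101
Gen 5 (rule 135): 1011111001101
Gen 6 (rule 161): 0101110000010
Gen 7 (rule 109): 0111010111010
Gen 8 (rule 135): 1010010010010
Gen 9 (rule 161): 0100000000000
Gen 10 (rule 109): 0101111111111
Gen 11 (rule 135): 1100111111110
Gen 12 (rule 161): 0000011111100
Gen 13 (rule 109): 1111010000101
Gen 14 (rule 135): 0110010111101

Answer: 4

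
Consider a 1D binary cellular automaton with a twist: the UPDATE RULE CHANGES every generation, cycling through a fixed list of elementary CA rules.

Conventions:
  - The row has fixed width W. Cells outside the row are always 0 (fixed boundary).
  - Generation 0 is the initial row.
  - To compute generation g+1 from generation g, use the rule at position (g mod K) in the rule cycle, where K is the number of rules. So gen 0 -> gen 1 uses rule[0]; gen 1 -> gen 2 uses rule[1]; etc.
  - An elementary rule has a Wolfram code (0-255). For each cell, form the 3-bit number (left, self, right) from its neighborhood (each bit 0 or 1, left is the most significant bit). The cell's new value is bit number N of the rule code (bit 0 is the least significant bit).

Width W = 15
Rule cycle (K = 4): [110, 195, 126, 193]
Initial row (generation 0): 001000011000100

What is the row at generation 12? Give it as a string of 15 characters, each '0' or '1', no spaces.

Gen 0: 001000011000100
Gen 1 (rule 110): 011000111001100
Gen 2 (rule 195): 101011011010101
Gen 3 (rule 126): 111111111111111
Gen 4 (rule 193): 011111111111111
Gen 5 (rule 110): 110000000000001
Gen 6 (rule 195): 010111111111110
Gen 7 (rule 126): 111100000000011
Gen 8 (rule 193): 011101111111001
Gen 9 (rule 110): 110111000001011
Gen 10 (rule 195): 010011011110001
Gen 11 (rule 126): 111111110011011
Gen 12 (rule 193): 011111110001001

Answer: 011111110001001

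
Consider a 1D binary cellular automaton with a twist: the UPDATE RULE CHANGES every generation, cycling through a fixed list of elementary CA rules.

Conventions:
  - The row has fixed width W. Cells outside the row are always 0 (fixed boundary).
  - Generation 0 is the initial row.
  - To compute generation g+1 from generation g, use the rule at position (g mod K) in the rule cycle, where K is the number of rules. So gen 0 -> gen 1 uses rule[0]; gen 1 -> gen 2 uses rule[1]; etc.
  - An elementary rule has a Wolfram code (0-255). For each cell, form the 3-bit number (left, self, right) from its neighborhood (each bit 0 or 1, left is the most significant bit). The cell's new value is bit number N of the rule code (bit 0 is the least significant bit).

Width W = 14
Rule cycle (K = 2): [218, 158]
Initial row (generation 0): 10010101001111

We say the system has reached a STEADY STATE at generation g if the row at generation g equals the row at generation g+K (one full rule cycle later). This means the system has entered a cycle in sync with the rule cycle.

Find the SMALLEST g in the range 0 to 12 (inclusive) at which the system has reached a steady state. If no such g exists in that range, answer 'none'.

Answer: 7

Derivation:
Gen 0: 10010101001111
Gen 1 (rule 218): 01100000111111
Gen 2 (rule 158): 11010001111110
Gen 3 (rule 218): 11001011111111
Gen 4 (rule 158): 10111011111110
Gen 5 (rule 218): 00111011111111
Gen 6 (rule 158): 01110011111110
Gen 7 (rule 218): 11111111111111
Gen 8 (rule 158): 11111111111110
Gen 9 (rule 218): 11111111111111
Gen 10 (rule 158): 11111111111110
Gen 11 (rule 218): 11111111111111
Gen 12 (rule 158): 11111111111110
Gen 13 (rule 218): 11111111111111
Gen 14 (rule 158): 11111111111110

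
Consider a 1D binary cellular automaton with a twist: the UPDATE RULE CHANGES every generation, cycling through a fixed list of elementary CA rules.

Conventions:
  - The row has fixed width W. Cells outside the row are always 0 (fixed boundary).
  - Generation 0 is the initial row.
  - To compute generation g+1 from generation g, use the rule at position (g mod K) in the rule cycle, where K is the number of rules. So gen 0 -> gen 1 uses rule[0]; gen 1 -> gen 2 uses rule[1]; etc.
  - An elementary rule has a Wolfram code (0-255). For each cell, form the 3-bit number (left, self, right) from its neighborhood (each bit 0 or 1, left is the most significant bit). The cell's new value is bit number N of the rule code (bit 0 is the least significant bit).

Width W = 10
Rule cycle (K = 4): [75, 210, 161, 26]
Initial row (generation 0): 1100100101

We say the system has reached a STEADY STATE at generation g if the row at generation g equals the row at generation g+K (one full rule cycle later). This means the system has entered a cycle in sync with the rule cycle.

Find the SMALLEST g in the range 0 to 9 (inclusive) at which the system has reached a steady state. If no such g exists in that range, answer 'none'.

Answer: none

Derivation:
Gen 0: 1100100101
Gen 1 (rule 75): 1101001000
Gen 2 (rule 210): 0100110100
Gen 3 (rule 161): 0000001001
Gen 4 (rule 26): 0000010110
Gen 5 (rule 75): 1111100110
Gen 6 (rule 210): 0111111011
Gen 7 (rule 161): 0011110100
Gen 8 (rule 26): 0110000010
Gen 9 (rule 75): 1110111100
Gen 10 (rule 210): 0110011110
Gen 11 (rule 161): 0000001100
Gen 12 (rule 26): 0000011010
Gen 13 (rule 75): 1111111000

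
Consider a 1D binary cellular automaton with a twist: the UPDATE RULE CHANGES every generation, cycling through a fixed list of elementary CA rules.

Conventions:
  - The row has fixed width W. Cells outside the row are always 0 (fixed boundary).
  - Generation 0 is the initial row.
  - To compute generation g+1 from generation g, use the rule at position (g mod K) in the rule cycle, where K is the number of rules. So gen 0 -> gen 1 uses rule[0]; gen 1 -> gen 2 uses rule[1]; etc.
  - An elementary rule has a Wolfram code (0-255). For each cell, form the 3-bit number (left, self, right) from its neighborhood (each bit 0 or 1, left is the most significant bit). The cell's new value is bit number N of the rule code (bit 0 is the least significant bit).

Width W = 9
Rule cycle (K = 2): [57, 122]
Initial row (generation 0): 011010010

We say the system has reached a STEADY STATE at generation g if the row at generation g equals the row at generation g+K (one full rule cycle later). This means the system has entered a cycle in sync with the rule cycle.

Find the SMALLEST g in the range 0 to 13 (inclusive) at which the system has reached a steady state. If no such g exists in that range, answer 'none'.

Gen 0: 011010010
Gen 1 (rule 57): 010101001
Gen 2 (rule 122): 101010110
Gen 3 (rule 57): 010101101
Gen 4 (rule 122): 101011110
Gen 5 (rule 57): 010110001
Gen 6 (rule 122): 101111010
Gen 7 (rule 57): 011000101
Gen 8 (rule 122): 111101010
Gen 9 (rule 57): 100010101
Gen 10 (rule 122): 010101010
Gen 11 (rule 57): 001010101
Gen 12 (rule 122): 010101010
Gen 13 (rule 57): 001010101
Gen 14 (rule 122): 010101010
Gen 15 (rule 57): 001010101

Answer: 10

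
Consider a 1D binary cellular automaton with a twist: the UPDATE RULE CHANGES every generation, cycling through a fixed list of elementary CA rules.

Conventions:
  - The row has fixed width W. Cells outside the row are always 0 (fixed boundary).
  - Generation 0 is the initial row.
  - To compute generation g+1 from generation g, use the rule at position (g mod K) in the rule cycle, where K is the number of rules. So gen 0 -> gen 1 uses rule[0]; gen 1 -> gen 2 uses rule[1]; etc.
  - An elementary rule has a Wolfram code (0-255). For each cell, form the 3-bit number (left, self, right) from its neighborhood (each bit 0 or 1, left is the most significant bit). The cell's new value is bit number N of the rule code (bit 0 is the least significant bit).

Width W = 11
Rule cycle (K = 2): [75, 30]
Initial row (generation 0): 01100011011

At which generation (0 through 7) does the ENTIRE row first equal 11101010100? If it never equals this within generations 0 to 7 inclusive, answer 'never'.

Answer: 5

Derivation:
Gen 0: 01100011011
Gen 1 (rule 75): 11101111011
Gen 2 (rule 30): 10001000010
Gen 3 (rule 75): 00110011100
Gen 4 (rule 30): 01101110010
Gen 5 (rule 75): 11101010100
Gen 6 (rule 30): 10001010110
Gen 7 (rule 75): 00110000110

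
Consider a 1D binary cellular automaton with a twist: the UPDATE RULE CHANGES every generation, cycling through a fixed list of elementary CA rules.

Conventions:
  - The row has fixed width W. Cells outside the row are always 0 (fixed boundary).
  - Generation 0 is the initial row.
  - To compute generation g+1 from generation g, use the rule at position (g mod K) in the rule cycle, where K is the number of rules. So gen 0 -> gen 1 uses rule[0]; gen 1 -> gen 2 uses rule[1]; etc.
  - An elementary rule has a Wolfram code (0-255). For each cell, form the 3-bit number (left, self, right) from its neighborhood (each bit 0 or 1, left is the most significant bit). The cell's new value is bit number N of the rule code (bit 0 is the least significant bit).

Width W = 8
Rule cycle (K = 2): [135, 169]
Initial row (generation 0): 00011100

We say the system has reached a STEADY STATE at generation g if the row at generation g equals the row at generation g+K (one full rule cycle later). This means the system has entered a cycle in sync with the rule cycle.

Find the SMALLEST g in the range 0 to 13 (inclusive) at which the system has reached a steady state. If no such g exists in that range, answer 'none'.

Answer: none

Derivation:
Gen 0: 00011100
Gen 1 (rule 135): 11101001
Gen 2 (rule 169): 11010000
Gen 3 (rule 135): 00010111
Gen 4 (rule 169): 11001110
Gen 5 (rule 135): 00010100
Gen 6 (rule 169): 11001001
Gen 7 (rule 135): 00011011
Gen 8 (rule 169): 11010110
Gen 9 (rule 135): 00010000
Gen 10 (rule 169): 11000111
Gen 11 (rule 135): 00011010
Gen 12 (rule 169): 11010100
Gen 13 (rule 135): 00010101
Gen 14 (rule 169): 11001010
Gen 15 (rule 135): 00011010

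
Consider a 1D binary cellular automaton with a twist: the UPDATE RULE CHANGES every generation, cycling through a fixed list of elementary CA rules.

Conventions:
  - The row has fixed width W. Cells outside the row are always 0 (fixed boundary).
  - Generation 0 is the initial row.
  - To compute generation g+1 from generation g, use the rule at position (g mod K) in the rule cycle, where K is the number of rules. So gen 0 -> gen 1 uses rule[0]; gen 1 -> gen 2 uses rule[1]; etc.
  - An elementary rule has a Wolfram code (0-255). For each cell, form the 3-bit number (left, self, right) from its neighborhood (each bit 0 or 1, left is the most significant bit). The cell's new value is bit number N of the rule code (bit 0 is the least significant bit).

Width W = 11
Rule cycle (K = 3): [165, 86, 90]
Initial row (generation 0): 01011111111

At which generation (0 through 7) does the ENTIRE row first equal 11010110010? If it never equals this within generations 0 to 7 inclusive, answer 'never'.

Answer: 4

Derivation:
Gen 0: 01011111111
Gen 1 (rule 165): 01101111110
Gen 2 (rule 86): 10100000011
Gen 3 (rule 90): 00010000111
Gen 4 (rule 165): 11010110010
Gen 5 (rule 86): 01010011111
Gen 6 (rule 90): 10001110001
Gen 7 (rule 165): 10100100101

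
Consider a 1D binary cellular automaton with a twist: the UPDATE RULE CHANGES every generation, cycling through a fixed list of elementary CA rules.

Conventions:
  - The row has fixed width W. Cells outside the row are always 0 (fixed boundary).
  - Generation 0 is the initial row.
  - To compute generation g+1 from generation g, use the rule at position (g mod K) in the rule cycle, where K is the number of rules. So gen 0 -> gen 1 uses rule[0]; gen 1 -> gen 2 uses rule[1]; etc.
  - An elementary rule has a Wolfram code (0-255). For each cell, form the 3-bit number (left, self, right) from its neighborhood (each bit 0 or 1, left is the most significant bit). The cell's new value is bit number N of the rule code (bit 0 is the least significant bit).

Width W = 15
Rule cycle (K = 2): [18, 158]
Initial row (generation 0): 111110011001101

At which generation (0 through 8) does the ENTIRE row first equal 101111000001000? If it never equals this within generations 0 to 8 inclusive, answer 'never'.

Answer: never

Derivation:
Gen 0: 111110011001101
Gen 1 (rule 18): 000001100110000
Gen 2 (rule 158): 000011011101000
Gen 3 (rule 18): 000100000000100
Gen 4 (rule 158): 001110000001110
Gen 5 (rule 18): 010001000010001
Gen 6 (rule 158): 111011100111011
Gen 7 (rule 18): 000000011000000
Gen 8 (rule 158): 000000110100000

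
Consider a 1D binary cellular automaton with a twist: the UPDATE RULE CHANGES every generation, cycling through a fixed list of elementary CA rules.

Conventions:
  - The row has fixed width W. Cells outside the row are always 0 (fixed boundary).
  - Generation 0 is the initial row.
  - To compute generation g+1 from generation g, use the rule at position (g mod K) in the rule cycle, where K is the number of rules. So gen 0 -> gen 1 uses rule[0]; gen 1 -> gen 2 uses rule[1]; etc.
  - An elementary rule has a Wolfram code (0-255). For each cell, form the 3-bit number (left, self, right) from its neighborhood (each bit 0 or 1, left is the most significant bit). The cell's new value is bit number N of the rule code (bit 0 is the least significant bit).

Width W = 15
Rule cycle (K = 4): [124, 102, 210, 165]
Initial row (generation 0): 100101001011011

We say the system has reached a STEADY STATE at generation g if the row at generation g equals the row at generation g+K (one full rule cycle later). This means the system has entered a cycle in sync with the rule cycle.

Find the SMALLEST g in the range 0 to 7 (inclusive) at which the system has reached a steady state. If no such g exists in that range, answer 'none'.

Answer: none

Derivation:
Gen 0: 100101001011011
Gen 1 (rule 124): 110111101111111
Gen 2 (rule 102): 011000110000001
Gen 3 (rule 210): 101101011000010
Gen 4 (rule 165): 110011100011010
Gen 5 (rule 124): 111010110011111
Gen 6 (rule 102): 001111010100001
Gen 7 (rule 210): 010111000010010
Gen 8 (rule 165): 011010011010010
Gen 9 (rule 124): 011111011111011
Gen 10 (rule 102): 100001100001101
Gen 11 (rule 210): 010010110010100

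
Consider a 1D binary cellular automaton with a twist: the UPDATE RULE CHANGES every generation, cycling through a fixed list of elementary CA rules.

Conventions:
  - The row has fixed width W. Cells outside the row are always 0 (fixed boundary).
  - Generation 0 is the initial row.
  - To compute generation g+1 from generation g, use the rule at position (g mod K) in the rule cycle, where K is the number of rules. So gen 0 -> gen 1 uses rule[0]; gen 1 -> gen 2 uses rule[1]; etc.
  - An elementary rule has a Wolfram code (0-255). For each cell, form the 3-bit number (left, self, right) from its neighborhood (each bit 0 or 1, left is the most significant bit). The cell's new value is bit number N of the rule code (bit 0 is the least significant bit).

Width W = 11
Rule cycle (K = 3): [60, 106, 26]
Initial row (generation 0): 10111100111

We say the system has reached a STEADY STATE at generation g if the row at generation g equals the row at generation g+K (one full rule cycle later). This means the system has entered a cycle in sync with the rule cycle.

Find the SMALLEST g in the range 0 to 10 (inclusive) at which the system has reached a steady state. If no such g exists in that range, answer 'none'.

Answer: none

Derivation:
Gen 0: 10111100111
Gen 1 (rule 60): 11100010100
Gen 2 (rule 106): 10100101000
Gen 3 (rule 26): 00011000100
Gen 4 (rule 60): 00010100110
Gen 5 (rule 106): 00101001110
Gen 6 (rule 26): 01000111001
Gen 7 (rule 60): 01100100101
Gen 8 (rule 106): 11101001010
Gen 9 (rule 26): 10000110001
Gen 10 (rule 60): 11000101001
Gen 11 (rule 106): 11001010010
Gen 12 (rule 26): 10110001101
Gen 13 (rule 60): 11101001011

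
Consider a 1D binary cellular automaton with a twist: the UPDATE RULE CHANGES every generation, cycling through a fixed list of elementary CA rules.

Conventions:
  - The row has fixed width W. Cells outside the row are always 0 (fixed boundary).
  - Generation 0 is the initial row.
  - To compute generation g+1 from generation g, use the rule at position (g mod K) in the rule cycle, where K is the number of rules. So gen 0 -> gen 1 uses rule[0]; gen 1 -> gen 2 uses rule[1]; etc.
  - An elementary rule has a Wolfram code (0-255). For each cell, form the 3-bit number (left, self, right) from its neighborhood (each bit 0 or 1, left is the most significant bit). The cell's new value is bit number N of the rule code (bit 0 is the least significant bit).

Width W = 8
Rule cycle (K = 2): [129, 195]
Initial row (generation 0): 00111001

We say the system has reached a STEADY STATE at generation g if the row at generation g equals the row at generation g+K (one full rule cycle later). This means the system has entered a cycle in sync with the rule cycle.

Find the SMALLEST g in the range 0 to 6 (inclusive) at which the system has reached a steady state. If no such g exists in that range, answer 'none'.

Gen 0: 00111001
Gen 1 (rule 129): 10010000
Gen 2 (rule 195): 00100111
Gen 3 (rule 129): 10000010
Gen 4 (rule 195): 00111100
Gen 5 (rule 129): 10011001
Gen 6 (rule 195): 00101010
Gen 7 (rule 129): 10000000
Gen 8 (rule 195): 00111111

Answer: none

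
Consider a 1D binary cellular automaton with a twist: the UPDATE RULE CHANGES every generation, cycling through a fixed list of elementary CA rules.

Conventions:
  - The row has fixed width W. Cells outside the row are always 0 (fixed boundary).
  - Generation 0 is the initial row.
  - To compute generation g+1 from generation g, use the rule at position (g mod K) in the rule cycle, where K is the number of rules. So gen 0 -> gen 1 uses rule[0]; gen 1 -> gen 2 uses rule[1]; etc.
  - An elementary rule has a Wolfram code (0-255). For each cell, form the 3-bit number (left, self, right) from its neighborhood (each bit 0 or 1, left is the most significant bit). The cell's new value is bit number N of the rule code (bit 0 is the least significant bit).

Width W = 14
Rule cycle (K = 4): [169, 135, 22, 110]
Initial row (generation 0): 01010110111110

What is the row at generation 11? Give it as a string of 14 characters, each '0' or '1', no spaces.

Gen 0: 01010110111110
Gen 1 (rule 169): 00101101111100
Gen 2 (rule 135): 11100000111001
Gen 3 (rule 22): 00010001000111
Gen 4 (rule 110): 00110011001101
Gen 5 (rule 169): 10100010001010
Gen 6 (rule 135): 10101110111010
Gen 7 (rule 22): 10100000000011
Gen 8 (rule 110): 11100000000111
Gen 9 (rule 169): 11001111110110
Gen 10 (rule 135): 00010111100000
Gen 11 (rule 22): 00110000010000

Answer: 00110000010000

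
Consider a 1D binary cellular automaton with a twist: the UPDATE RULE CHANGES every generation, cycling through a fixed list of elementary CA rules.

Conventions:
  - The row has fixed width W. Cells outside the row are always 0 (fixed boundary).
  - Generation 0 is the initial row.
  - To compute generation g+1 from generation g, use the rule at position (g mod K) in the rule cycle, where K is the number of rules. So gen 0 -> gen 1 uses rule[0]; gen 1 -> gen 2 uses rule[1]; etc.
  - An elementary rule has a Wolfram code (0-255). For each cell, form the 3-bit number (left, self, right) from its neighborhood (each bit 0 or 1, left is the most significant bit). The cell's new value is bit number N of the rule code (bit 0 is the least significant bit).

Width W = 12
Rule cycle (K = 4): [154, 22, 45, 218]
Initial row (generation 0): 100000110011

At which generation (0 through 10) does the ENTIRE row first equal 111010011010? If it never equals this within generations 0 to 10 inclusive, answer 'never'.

Gen 0: 100000110011
Gen 1 (rule 154): 010001101110
Gen 2 (rule 22): 111010000001
Gen 3 (rule 45): 100110111101
Gen 4 (rule 218): 011110111100
Gen 5 (rule 154): 111100111010
Gen 6 (rule 22): 000011000011
Gen 7 (rule 45): 111010011010
Gen 8 (rule 218): 111001111001
Gen 9 (rule 154): 110111110110
Gen 10 (rule 22): 000000000001

Answer: 7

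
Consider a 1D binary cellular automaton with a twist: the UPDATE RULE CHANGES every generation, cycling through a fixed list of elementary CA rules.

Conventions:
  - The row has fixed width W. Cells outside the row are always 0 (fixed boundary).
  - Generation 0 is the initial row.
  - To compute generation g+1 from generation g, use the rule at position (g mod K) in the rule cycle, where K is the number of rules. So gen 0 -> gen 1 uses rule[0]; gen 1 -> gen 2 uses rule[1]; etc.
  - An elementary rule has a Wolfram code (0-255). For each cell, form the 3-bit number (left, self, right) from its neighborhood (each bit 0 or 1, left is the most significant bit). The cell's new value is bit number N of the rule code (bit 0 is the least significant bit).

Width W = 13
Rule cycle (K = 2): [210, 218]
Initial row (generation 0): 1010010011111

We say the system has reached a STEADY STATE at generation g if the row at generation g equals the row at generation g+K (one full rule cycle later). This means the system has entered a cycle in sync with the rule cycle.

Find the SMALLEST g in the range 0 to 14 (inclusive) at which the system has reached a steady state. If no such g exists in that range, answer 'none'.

Answer: 8

Derivation:
Gen 0: 1010010011111
Gen 1 (rule 210): 0001101101111
Gen 2 (rule 218): 0011101101111
Gen 3 (rule 210): 0101100100111
Gen 4 (rule 218): 1001111011111
Gen 5 (rule 210): 0110111001111
Gen 6 (rule 218): 1110111111111
Gen 7 (rule 210): 0110011111111
Gen 8 (rule 218): 1111111111111
Gen 9 (rule 210): 0111111111111
Gen 10 (rule 218): 1111111111111
Gen 11 (rule 210): 0111111111111
Gen 12 (rule 218): 1111111111111
Gen 13 (rule 210): 0111111111111
Gen 14 (rule 218): 1111111111111
Gen 15 (rule 210): 0111111111111
Gen 16 (rule 218): 1111111111111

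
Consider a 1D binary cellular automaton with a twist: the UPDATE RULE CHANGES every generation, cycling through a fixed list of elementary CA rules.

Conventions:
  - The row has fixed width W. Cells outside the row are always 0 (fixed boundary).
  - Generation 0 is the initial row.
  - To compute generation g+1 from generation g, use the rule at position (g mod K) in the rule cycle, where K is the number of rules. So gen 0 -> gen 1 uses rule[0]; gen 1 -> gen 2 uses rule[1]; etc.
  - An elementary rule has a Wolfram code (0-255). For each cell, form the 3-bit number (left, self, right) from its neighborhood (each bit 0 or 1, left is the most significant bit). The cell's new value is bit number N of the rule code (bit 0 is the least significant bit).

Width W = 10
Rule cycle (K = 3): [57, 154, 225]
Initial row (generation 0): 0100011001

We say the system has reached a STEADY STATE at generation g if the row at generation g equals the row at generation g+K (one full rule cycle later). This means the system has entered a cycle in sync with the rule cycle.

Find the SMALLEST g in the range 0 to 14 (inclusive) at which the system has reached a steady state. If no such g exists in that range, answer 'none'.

Answer: none

Derivation:
Gen 0: 0100011001
Gen 1 (rule 57): 0011010100
Gen 2 (rule 154): 0110000010
Gen 3 (rule 225): 0010111000
Gen 4 (rule 57): 1001100111
Gen 5 (rule 154): 0111011110
Gen 6 (rule 225): 0011101110
Gen 7 (rule 57): 1010011001
Gen 8 (rule 154): 0001110110
Gen 9 (rule 225): 1100111010
Gen 10 (rule 57): 1010100101
Gen 11 (rule 154): 0000011000
Gen 12 (rule 225): 1111001011
Gen 13 (rule 57): 1000100110
Gen 14 (rule 154): 0101011101
Gen 15 (rule 225): 0010101110
Gen 16 (rule 57): 1001011001
Gen 17 (rule 154): 0110010110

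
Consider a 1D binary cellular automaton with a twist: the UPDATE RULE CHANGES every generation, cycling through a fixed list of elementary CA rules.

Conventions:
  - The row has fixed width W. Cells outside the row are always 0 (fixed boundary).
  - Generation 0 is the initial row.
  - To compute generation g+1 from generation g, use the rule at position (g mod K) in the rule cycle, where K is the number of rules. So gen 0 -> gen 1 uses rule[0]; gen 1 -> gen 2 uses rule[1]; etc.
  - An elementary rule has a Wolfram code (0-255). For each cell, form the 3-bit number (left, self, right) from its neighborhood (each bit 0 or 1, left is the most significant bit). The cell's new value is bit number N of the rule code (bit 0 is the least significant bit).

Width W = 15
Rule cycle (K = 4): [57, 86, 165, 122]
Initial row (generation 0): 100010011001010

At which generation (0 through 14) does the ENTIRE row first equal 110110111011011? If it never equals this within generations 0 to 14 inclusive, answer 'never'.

Gen 0: 100010011001010
Gen 1 (rule 57): 011001010100101
Gen 2 (rule 86): 101111010111101
Gen 3 (rule 165): 110110111011011
Gen 4 (rule 122): 111111101111111
Gen 5 (rule 57): 100000011000000
Gen 6 (rule 86): 110000101100000
Gen 7 (rule 165): 000110110001111
Gen 8 (rule 122): 001111111011001
Gen 9 (rule 57): 101000000110100
Gen 10 (rule 86): 101100001010110
Gen 11 (rule 165): 110001101111000
Gen 12 (rule 122): 111011111001100
Gen 13 (rule 57): 100110000101011
Gen 14 (rule 86): 111011001101001

Answer: 3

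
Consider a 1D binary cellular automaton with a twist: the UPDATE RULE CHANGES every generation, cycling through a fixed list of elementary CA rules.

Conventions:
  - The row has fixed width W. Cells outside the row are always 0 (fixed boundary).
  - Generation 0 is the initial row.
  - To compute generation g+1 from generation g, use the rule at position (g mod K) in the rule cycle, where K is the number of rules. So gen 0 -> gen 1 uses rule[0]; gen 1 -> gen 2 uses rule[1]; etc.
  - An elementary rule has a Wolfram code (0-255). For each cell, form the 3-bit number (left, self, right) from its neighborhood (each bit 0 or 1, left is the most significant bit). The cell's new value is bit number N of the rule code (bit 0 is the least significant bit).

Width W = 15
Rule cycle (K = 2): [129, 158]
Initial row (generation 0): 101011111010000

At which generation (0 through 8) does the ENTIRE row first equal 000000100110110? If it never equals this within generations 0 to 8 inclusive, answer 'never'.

Answer: never

Derivation:
Gen 0: 101011111010000
Gen 1 (rule 129): 000001110000111
Gen 2 (rule 158): 000011101001110
Gen 3 (rule 129): 111001000000100
Gen 4 (rule 158): 110111100001110
Gen 5 (rule 129): 000011001100100
Gen 6 (rule 158): 000110111011110
Gen 7 (rule 129): 110000010001100
Gen 8 (rule 158): 101000111011010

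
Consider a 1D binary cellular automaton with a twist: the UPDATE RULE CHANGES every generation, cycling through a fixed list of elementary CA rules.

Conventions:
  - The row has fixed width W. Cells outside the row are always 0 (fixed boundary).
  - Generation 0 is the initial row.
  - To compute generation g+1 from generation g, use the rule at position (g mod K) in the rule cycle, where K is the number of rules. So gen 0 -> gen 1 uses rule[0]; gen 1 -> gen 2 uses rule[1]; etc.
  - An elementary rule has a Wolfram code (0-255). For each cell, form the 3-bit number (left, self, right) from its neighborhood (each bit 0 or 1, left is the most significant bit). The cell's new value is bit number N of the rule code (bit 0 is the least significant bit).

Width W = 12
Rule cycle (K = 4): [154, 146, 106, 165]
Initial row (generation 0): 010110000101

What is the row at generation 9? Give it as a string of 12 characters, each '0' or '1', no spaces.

Gen 0: 010110000101
Gen 1 (rule 154): 100101001000
Gen 2 (rule 146): 011000110100
Gen 3 (rule 106): 111001111000
Gen 4 (rule 165): 010000110011
Gen 5 (rule 154): 101001101110
Gen 6 (rule 146): 000110000101
Gen 7 (rule 106): 001110001010
Gen 8 (rule 165): 100100101110
Gen 9 (rule 154): 011011001101

Answer: 011011001101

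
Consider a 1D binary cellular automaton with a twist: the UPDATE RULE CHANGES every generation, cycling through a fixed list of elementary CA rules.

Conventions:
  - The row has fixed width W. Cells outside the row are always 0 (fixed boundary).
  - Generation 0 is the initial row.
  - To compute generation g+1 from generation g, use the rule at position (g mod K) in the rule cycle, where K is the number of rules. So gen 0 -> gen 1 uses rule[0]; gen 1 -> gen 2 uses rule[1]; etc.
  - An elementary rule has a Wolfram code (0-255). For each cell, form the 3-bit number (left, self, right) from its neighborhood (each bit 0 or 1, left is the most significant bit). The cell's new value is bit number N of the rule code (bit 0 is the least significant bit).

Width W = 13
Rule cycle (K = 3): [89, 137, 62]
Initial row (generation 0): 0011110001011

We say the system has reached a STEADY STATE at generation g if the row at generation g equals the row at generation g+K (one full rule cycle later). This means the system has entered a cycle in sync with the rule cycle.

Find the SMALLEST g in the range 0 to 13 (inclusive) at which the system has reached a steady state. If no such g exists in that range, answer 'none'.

Gen 0: 0011110001011
Gen 1 (rule 89): 1010011100011
Gen 2 (rule 137): 0000011001010
Gen 3 (rule 62): 0000110111111
Gen 4 (rule 89): 1110110100001
Gen 5 (rule 137): 1100100001100
Gen 6 (rule 62): 1011110011010
Gen 7 (rule 89): 0010011011001
Gen 8 (rule 137): 1000010010000
Gen 9 (rule 62): 1100111111000
Gen 10 (rule 89): 1110100001111
Gen 11 (rule 137): 1100001101110
Gen 12 (rule 62): 1010011011001
Gen 13 (rule 89): 0001011011100
Gen 14 (rule 137): 1100010011001
Gen 15 (rule 62): 1010111110111
Gen 16 (rule 89): 0000100010101

Answer: none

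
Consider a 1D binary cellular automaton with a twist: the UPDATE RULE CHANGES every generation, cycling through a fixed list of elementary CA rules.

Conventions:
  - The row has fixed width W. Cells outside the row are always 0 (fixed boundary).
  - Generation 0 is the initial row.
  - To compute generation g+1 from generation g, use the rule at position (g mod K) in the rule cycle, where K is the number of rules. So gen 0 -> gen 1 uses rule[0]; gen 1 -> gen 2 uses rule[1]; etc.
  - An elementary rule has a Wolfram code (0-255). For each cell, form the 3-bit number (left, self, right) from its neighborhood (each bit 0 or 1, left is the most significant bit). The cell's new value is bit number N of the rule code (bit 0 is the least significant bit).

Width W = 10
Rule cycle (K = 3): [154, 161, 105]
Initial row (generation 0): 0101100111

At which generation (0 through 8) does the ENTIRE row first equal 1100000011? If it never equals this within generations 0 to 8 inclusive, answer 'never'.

Answer: never

Derivation:
Gen 0: 0101100111
Gen 1 (rule 154): 1001011110
Gen 2 (rule 161): 0000101100
Gen 3 (rule 105): 1110011101
Gen 4 (rule 154): 1101111000
Gen 5 (rule 161): 0010110011
Gen 6 (rule 105): 1001110011
Gen 7 (rule 154): 0111101110
Gen 8 (rule 161): 0011010100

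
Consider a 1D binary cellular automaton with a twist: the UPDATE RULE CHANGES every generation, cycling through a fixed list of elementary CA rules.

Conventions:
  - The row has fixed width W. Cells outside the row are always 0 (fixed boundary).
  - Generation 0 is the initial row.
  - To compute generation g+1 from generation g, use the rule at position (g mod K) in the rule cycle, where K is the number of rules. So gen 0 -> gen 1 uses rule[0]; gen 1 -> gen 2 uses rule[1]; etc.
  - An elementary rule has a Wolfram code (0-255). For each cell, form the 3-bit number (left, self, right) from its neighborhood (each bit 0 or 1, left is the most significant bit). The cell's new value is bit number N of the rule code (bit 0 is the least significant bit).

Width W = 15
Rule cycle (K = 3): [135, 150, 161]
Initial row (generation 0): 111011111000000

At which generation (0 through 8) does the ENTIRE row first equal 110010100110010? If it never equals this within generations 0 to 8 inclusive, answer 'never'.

Answer: 6

Derivation:
Gen 0: 111011111000000
Gen 1 (rule 135): 010001110011111
Gen 2 (rule 150): 111010101101110
Gen 3 (rule 161): 010101010010100
Gen 4 (rule 135): 110101010110101
Gen 5 (rule 150): 000101010000101
Gen 6 (rule 161): 110010100110010
Gen 7 (rule 135): 000110101000110
Gen 8 (rule 150): 001000101101001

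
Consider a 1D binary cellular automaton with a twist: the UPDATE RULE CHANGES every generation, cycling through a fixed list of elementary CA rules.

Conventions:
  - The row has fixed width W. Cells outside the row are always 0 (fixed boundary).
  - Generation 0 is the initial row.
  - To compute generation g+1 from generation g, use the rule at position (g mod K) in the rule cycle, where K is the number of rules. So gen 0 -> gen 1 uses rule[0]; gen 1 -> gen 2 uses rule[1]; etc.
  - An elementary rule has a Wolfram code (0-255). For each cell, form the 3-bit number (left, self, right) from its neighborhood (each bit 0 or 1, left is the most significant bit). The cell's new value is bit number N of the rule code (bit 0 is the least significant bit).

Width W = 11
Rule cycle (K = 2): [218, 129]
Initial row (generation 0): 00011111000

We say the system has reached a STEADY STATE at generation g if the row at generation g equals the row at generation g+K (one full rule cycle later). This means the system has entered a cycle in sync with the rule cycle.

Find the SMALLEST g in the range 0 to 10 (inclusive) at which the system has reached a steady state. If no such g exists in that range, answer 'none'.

Answer: 3

Derivation:
Gen 0: 00011111000
Gen 1 (rule 218): 00111111100
Gen 2 (rule 129): 10011111001
Gen 3 (rule 218): 01111111110
Gen 4 (rule 129): 00111111100
Gen 5 (rule 218): 01111111110
Gen 6 (rule 129): 00111111100
Gen 7 (rule 218): 01111111110
Gen 8 (rule 129): 00111111100
Gen 9 (rule 218): 01111111110
Gen 10 (rule 129): 00111111100
Gen 11 (rule 218): 01111111110
Gen 12 (rule 129): 00111111100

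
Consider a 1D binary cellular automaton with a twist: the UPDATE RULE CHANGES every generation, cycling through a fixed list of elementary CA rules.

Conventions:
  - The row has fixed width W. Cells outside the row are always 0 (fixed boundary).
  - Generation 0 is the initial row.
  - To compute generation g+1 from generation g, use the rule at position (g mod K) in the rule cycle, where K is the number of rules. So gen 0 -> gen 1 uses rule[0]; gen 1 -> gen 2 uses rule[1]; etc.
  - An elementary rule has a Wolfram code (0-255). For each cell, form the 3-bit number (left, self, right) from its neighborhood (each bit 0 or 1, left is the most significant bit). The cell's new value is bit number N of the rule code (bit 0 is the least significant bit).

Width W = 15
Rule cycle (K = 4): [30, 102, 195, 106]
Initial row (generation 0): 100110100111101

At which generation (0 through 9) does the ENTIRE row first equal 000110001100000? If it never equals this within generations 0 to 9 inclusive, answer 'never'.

Answer: never

Derivation:
Gen 0: 100110100111101
Gen 1 (rule 30): 111100111100001
Gen 2 (rule 102): 000101000100011
Gen 3 (rule 195): 111000011001101
Gen 4 (rule 106): 101000111011110
Gen 5 (rule 30): 101101100010001
Gen 6 (rule 102): 110110100110011
Gen 7 (rule 195): 010010001010101
Gen 8 (rule 106): 100100010101010
Gen 9 (rule 30): 111110110101011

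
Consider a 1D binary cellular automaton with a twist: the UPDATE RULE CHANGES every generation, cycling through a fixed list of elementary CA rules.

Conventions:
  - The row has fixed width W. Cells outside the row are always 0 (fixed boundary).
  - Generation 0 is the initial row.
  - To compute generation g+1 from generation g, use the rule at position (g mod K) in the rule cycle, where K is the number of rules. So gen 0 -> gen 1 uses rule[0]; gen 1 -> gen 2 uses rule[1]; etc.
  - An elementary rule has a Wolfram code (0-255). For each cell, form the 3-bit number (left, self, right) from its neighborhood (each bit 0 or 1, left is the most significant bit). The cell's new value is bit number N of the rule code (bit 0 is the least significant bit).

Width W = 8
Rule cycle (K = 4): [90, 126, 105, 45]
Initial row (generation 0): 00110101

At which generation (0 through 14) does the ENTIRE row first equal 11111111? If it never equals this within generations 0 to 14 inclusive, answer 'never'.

Gen 0: 00110101
Gen 1 (rule 90): 01110000
Gen 2 (rule 126): 11011000
Gen 3 (rule 105): 11111011
Gen 4 (rule 45): 10000110
Gen 5 (rule 90): 01001111
Gen 6 (rule 126): 11111001
Gen 7 (rule 105): 10001000
Gen 8 (rule 45): 10101011
Gen 9 (rule 90): 00000011
Gen 10 (rule 126): 00000111
Gen 11 (rule 105): 11110101
Gen 12 (rule 45): 10001111
Gen 13 (rule 90): 01011001
Gen 14 (rule 126): 11111111

Answer: 14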